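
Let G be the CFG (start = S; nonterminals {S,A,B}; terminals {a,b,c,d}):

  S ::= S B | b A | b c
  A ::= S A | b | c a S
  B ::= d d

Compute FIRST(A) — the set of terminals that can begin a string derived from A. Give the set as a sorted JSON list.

FIRST iteration:
pass 1:
  A via A→b: +{b}
  A via A→c a S: +{c}
  B via B→d d: +{d}
  S via S→b A: +{b}
  S: {b}  A: {b,c}  B: {d}
pass 2: (stable)
  S: {b}  A: {b,c}  B: {d}

FIRST(A) = ["b", "c"]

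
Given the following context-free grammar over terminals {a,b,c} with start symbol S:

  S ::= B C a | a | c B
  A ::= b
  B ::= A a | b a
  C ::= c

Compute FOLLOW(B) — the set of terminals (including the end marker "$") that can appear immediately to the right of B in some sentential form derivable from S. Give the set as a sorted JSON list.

FIRST sets, iterate to fixpoint:
[1]
  A via A→b: +{b}
  B via B→A a: +{b}
  C via C→c: +{c}
  S via S→B C a: +{b}
  S via S→a: +{a}
  S via S→c B: +{c}
  S: {a,b,c}  A: {b}  B: {b}  C: {c}
[2] — fixpoint
  S: {a,b,c}  A: {b}  B: {b}  C: {c}

FOLLOW sets:
FOLLOW(S) := {$}
iter 1:
  B→A a: FOLLOW(A) ⊇ FIRST(a) = {a}; new: +{a}
  S→B C a: FOLLOW(B) ⊇ FIRST(C) = {c}; new: +{c}
  S→B C a: FOLLOW(C) ⊇ FIRST(a) = {a}; new: +{a}
  S→c B: FOLLOW(B) ⊇ FOLLOW(S) ⊇ {$}; new: +{$}
  FOLLOW[S]={$}  FOLLOW[A]={a}  FOLLOW[B]={$,c}  FOLLOW[C]={a}
iter 2: done
  FOLLOW[S]={$}  FOLLOW[A]={a}  FOLLOW[B]={$,c}  FOLLOW[C]={a}

FOLLOW(B) = ["$", "c"]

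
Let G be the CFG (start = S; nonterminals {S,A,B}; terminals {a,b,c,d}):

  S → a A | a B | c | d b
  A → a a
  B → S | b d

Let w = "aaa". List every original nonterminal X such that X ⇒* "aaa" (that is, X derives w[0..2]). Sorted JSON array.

CNF form of G:
  S -> T0 A | T0 B | T2 T1 | c
  A -> T0 T0
  B -> T0 A | T0 B | T1 T2 | T2 T1 | c
  T0 -> a
  T1 -> b
  T2 -> d

CYK table (by increasing span) — only the sub-triangle for w[0..2]:
  cell(0,0) a: {T0}  orig:{}
  cell(1,1) a: {T0}  orig:{}
  cell(2,2) a: {T0}  orig:{}
  cell(0,1) aa: {A}
  cell(1,2) aa: {A}
  cell(0,2) aaa: {B,S}

Original NTs in T[0,2] deriving "aaa": ["B", "S"]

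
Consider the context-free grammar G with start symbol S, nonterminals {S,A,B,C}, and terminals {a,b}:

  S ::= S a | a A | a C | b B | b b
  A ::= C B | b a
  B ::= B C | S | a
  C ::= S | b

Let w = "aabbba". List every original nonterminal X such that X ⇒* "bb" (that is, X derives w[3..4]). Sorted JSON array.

Convert to CNF:
  S -> S T1 | T0 B | T0 T0 | T1 A | T1 C
  A -> C B | T0 T1
  B -> B C | S T1 | T0 B | T0 T0 | T1 A | T1 C | a
  C -> S T1 | T0 B | T0 T0 | T1 A | T1 C | b
  T0 -> b
  T1 -> a

Fill CYK table bottom-up — only the sub-triangle for w[3..4]:
  T[3,3] 'b' = {C,T0}  orig:{C}
  T[4,4] 'b' = {C,T0}  orig:{C}
  T[3,4] 'bb' = {B,C,S}

Original NTs in T[3,4] deriving "bb": ["B", "C", "S"]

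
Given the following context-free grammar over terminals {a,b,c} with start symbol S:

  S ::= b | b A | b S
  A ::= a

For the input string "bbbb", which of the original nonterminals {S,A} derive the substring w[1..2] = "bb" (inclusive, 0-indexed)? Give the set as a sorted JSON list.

CNF form of G:
  S -> T0 A | T0 S | b
  A -> a
  T0 -> b

CYK fill — only the sub-triangle for w[1..2]:
  [1..1]={S,T0}  "b"  orig:{S}
  [2..2]={S,T0}  "b"  orig:{S}
  [1..2]={S}  "bb"

Original NTs in T[1,2] deriving "bb": ["S"]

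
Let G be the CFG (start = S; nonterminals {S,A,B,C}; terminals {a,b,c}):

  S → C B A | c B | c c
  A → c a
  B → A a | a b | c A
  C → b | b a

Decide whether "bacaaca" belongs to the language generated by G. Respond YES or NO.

Convert to CNF:
  S -> C X3 | T0 B | T0 T0
  A -> T0 T1
  B -> A T1 | T0 A | T1 T2
  C -> T2 T1 | b
  T0 -> c
  T1 -> a
  T2 -> b
  X3 -> B A

Fill CYK table bottom-up:
  T[0,0] 'b' = {C,T2}  orig:{C}
  T[1,1] 'a' = {T1}  orig:{}
  T[2,2] 'c' = {T0}  orig:{}
  T[3,3] 'a' = {T1}  orig:{}
  T[4,4] 'a' = {T1}  orig:{}
  T[5,5] 'c' = {T0}  orig:{}
  T[6,6] 'a' = {T1}  orig:{}
  T[0,1] 'ba' = {C}
  T[1,2] 'ac' = ∅
  T[2,3] 'ca' = {A}
  T[3,4] 'aa' = ∅
  T[4,5] 'ac' = ∅
  T[5,6] 'ca' = {A}
  T[0,2] 'bac' = ∅
  T[1,3] 'aca' = ∅
  T[2,4] 'caa' = {B}
  T[3,5] 'aac' = ∅
  T[4,6] 'aca' = ∅
  T[0,3] 'baca' = ∅
  T[1,4] 'acaa' = ∅
  T[2,5] 'caac' = ∅
  T[3,6] 'aaca' = ∅
  T[0,4] 'bacaa' = ∅
  T[1,5] 'acaac' = ∅
  T[2,6] 'caaca' = {X3}  orig:{}
  T[0,5] 'bacaac' = ∅
  T[1,6] 'acaaca' = ∅
  T[0,6] 'bacaaca' = {S}

S ∈ T[0,6] ⇒ YES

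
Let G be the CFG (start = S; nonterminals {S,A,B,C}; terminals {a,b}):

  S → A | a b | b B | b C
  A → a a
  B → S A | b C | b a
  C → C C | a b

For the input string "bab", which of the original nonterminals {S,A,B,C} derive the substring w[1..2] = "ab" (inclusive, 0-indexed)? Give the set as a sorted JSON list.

CNF form of G:
  S -> T0 T0 | T0 T1 | T1 B | T1 C
  A -> T0 T0
  B -> S A | T1 C | T1 T0
  C -> C C | T0 T1
  T0 -> a
  T1 -> b

CYK table (by increasing span) (cells [i..j] with 1 ≤ i ≤ j ≤ 2 only):
  T[1,1] 'a' = {T0}  orig:{}
  T[2,2] 'b' = {T1}  orig:{}
  T[1,2] 'ab' = {C,S}

Original NTs in T[1,2] deriving "ab": ["C", "S"]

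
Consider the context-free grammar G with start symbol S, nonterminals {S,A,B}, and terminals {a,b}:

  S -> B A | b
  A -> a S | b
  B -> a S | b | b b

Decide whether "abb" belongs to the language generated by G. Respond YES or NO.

Convert to CNF:
  S -> B A | b
  A -> T0 S | b
  B -> T0 S | T1 T1 | b
  T0 -> a
  T1 -> b

CYK table (by increasing span):
  [0..0]={T0}  "a"  orig:{}
  [1..1]={A,B,S,T1}  "b"  orig:{A,B,S}
  [2..2]={A,B,S,T1}  "b"  orig:{A,B,S}
  [0..1]={A,B}  "ab"
  [1..2]={B,S}  "bb"
  [0..2]={A,B,S}  "abb"

S ∈ T[0,2] ⇒ YES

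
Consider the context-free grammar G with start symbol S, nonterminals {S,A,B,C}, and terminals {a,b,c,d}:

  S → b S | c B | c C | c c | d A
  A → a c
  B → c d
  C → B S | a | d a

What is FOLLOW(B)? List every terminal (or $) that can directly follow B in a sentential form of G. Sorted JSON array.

Compute FIRST by fixpoint:
iter 1:
  A via A→a c: +{a}
  B via B→c d: +{c}
  C via C→B S: +{c}
  C via C→a: +{a}
  C via C→d a: +{d}
  S via S→b S: +{b}
  S via S→c B: +{c}
  S via S→d A: +{d}
  FIRST[S]={b,c,d}  FIRST[A]={a}  FIRST[B]={c}  FIRST[C]={a,c,d}
iter 2: done
  FIRST[S]={b,c,d}  FIRST[A]={a}  FIRST[B]={c}  FIRST[C]={a,c,d}

FOLLOW iteration:
FOLLOW(S) := {$}
round 1:
  C→B S: FOLLOW(B) ⊇ FIRST(S) = {b,c,d}; new: +{b,c,d}
  S→c B: FOLLOW(B) ⊇ FOLLOW(S) ⊇ {$}; new: +{$}
  S→c C: FOLLOW(C) ⊇ FOLLOW(S) ⊇ {$}; new: +{$}
  S→d A: FOLLOW(A) ⊇ FOLLOW(S) ⊇ {$}; new: +{$}
  S: {$}  A: {$}  B: {$,b,c,d}  C: {$}
round 2: done
  S: {$}  A: {$}  B: {$,b,c,d}  C: {$}

FOLLOW(B) = ["$", "b", "c", "d"]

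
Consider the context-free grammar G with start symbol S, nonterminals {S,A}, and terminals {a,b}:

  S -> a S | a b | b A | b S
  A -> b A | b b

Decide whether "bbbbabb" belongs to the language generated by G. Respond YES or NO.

Convert to CNF:
  S -> T0 A | T0 S | T1 S | T1 T0
  A -> T0 A | T0 T0
  T0 -> b
  T1 -> a

CYK table (by increasing span):
  T[0,0] 'b' = {T0}  orig:{}
  T[1,1] 'b' = {T0}  orig:{}
  T[2,2] 'b' = {T0}  orig:{}
  T[3,3] 'b' = {T0}  orig:{}
  T[4,4] 'a' = {T1}  orig:{}
  T[5,5] 'b' = {T0}  orig:{}
  T[6,6] 'b' = {T0}  orig:{}
  T[0,1] 'bb' = {A}
  T[1,2] 'bb' = {A}
  T[2,3] 'bb' = {A}
  T[3,4] 'ba' = ∅
  T[4,5] 'ab' = {S}
  T[5,6] 'bb' = {A}
  T[0,2] 'bbb' = {A,S}
  T[1,3] 'bbb' = {A,S}
  T[2,4] 'bba' = ∅
  T[3,5] 'bab' = {S}
  T[4,6] 'abb' = ∅
  T[0,3] 'bbbb' = {A,S}
  T[1,4] 'bbba' = ∅
  T[2,5] 'bbab' = {S}
  T[3,6] 'babb' = ∅
  T[0,4] 'bbbba' = ∅
  T[1,5] 'bbbab' = {S}
  T[2,6] 'bbabb' = ∅
  T[0,5] 'bbbbab' = {S}
  T[1,6] 'bbbabb' = ∅
  T[0,6] 'bbbbabb' = ∅

S ∉ T[0,6] ⇒ NO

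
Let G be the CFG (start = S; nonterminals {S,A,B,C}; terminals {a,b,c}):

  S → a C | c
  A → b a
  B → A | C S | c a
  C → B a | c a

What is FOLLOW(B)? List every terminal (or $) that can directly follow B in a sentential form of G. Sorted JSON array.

FIRST sets, iterate to fixpoint:
pass 1:
  A via A→b a: +{b}
  B via B→A: +{b}
  B via B→c a: +{c}
  C via C→B a: +{b,c}
  S via S→a C: +{a}
  S via S→c: +{c}
  FIRST[S]={a,c}  FIRST[A]={b}  FIRST[B]={b,c}  FIRST[C]={b,c}
pass 2: (no change)
  FIRST[S]={a,c}  FIRST[A]={b}  FIRST[B]={b,c}  FIRST[C]={b,c}

Compute FOLLOW by fixpoint:
FOLLOW(S) := {$}
iter 1:
  B→C S: FOLLOW(C) ⊇ FIRST(S) = {a,c}; new: +{a,c}
  C→B a: FOLLOW(B) ⊇ FIRST(a) = {a}; new: +{a}
  S→a C: FOLLOW(C) ⊇ FOLLOW(S) ⊇ {$}; new: +{$}
  FOLLOW(S)={$}  FOLLOW(A)={}  FOLLOW(B)={a}  FOLLOW(C)={$,a,c}
iter 2:
  B→A: FOLLOW(A) ⊇ FOLLOW(B) ⊇ {a}; new: +{a}
  B→C S: FOLLOW(S) ⊇ FOLLOW(B) ⊇ {a}; new: +{a}
  FOLLOW(S)={$,a}  FOLLOW(A)={a}  FOLLOW(B)={a}  FOLLOW(C)={$,a,c}
iter 3: done
  FOLLOW(S)={$,a}  FOLLOW(A)={a}  FOLLOW(B)={a}  FOLLOW(C)={$,a,c}

FOLLOW(B) = ["a"]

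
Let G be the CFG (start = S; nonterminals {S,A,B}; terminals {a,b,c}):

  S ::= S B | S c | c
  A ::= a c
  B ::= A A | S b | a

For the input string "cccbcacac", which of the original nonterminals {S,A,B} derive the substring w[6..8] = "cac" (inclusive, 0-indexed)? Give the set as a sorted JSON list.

Convert to CNF:
  S -> S B | S T1 | c
  A -> T0 T1
  B -> A A | S T2 | a
  T0 -> a
  T1 -> c
  T2 -> b

Fill CYK table bottom-up (cells [i..j] with 6 ≤ i ≤ j ≤ 8 only):
  cell(6,6) c: {S,T1}  orig:{S}
  cell(7,7) a: {B,T0}  orig:{B}
  cell(8,8) c: {S,T1}  orig:{S}
  cell(6,7) ca: {S}
  cell(7,8) ac: {A}
  cell(6,8) cac: {S}

Original NTs in T[6,8] deriving "cac": ["S"]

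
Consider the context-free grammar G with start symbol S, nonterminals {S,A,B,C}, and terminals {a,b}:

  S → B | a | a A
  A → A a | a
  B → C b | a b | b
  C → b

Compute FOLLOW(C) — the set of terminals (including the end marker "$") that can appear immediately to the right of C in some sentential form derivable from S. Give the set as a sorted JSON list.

FIRST iteration:
round 1:
  A via A→a: +{a}
  B via B→a b: +{a}
  B via B→b: +{b}
  C via C→b: +{b}
  S via S→B: +{a,b}
  FIRST[S]={a,b}  FIRST[A]={a}  FIRST[B]={a,b}  FIRST[C]={b}
round 2: (no change)
  FIRST[S]={a,b}  FIRST[A]={a}  FIRST[B]={a,b}  FIRST[C]={b}

FOLLOW sets:
initialize: $ ∈ FOLLOW(S)
pass 1:
  A→A a: FOLLOW(A) ⊇ FIRST(a) = {a}; new: +{a}
  B→C b: FOLLOW(C) ⊇ FIRST(b) = {b}; new: +{b}
  S→B: FOLLOW(B) ⊇ FOLLOW(S) ⊇ {$}; new: +{$}
  S→a A: FOLLOW(A) ⊇ FOLLOW(S) ⊇ {$}; new: +{$}
  FOLLOW(S)={$}  FOLLOW(A)={$,a}  FOLLOW(B)={$}  FOLLOW(C)={b}
pass 2: (stable)
  FOLLOW(S)={$}  FOLLOW(A)={$,a}  FOLLOW(B)={$}  FOLLOW(C)={b}

FOLLOW(C) = ["b"]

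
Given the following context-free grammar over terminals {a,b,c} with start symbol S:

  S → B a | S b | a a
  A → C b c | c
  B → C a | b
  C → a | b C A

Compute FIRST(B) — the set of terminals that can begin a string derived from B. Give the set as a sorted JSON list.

Compute FIRST by fixpoint:
iter 1:
  A via A→c: +{c}
  B via B→b: +{b}
  C via C→a: +{a}
  C via C→b C A: +{b}
  S via S→B a: +{b}
  S via S→a a: +{a}
  FIRST[S]={a,b}  FIRST[A]={c}  FIRST[B]={b}  FIRST[C]={a,b}
iter 2:
  A via A→C b c: +{a,b}
  B via B→C a: +{a}
  FIRST[S]={a,b}  FIRST[A]={a,b,c}  FIRST[B]={a,b}  FIRST[C]={a,b}
iter 3: (no change)
  FIRST[S]={a,b}  FIRST[A]={a,b,c}  FIRST[B]={a,b}  FIRST[C]={a,b}

FIRST(B) = ["a", "b"]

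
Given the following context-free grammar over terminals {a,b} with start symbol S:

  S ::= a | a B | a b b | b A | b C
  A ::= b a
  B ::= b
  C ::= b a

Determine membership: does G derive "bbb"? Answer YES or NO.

Convert to CNF:
  S -> T0 A | T0 C | T1 B | T1 X2 | a
  A -> T0 T1
  B -> b
  C -> T0 T1
  T0 -> b
  T1 -> a
  X2 -> T0 T0

Fill CYK table bottom-up:
  cell(0,0) b: {B,T0}  orig:{B}
  cell(1,1) b: {B,T0}  orig:{B}
  cell(2,2) b: {B,T0}  orig:{B}
  cell(0,1) bb: {X2}  orig:{}
  cell(1,2) bb: {X2}  orig:{}
  cell(0,2) bbb: ∅

S ∉ T[0,2] ⇒ NO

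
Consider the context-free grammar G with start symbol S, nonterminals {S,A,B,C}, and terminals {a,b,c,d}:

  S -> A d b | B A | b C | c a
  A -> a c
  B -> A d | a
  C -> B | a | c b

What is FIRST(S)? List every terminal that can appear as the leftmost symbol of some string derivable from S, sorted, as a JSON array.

FIRST iteration:
[1]
  A via A→a c: +{a}
  B via B→A d: +{a}
  C via C→B: +{a}
  C via C→c b: +{c}
  S via S→A d b: +{a}
  S via S→b C: +{b}
  S via S→c a: +{c}
  S: {a,b,c}  A: {a}  B: {a}  C: {a,c}
[2] done
  S: {a,b,c}  A: {a}  B: {a}  C: {a,c}

FIRST(S) = ["a", "b", "c"]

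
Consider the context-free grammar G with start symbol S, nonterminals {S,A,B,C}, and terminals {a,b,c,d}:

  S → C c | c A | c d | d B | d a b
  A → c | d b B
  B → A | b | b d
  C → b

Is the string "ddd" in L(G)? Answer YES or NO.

CNF form of G:
  S -> C T2 | T0 B | T0 X6 | T2 A | T2 T0
  A -> T0 X4 | c
  B -> T0 X5 | T1 T0 | b | c
  C -> b
  T0 -> d
  T1 -> b
  T2 -> c
  T3 -> a
  X4 -> T1 B
  X5 -> T1 B
  X6 -> T3 T1

CYK fill:
  cell(0,0) d: {T0}  orig:{}
  cell(1,1) d: {T0}  orig:{}
  cell(2,2) d: {T0}  orig:{}
  cell(0,1) dd: ∅
  cell(1,2) dd: ∅
  cell(0,2) ddd: ∅

S ∉ T[0,2] ⇒ NO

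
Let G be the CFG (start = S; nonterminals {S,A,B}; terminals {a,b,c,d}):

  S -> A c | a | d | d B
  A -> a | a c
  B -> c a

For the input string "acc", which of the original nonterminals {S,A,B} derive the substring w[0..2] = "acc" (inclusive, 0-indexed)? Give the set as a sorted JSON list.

Convert to CNF:
  S -> A T1 | T2 B | a | d
  A -> T0 T1 | a
  B -> T1 T0
  T0 -> a
  T1 -> c
  T2 -> d

Fill CYK table bottom-up, restricted to cells inside w[0..2]:
  [0..0]={A,S,T0}  "a"  orig:{A,S}
  [1..1]={T1}  "c"  orig:{}
  [2..2]={T1}  "c"  orig:{}
  [0..1]={A,S}  "ac"
  [1..2]=∅  "cc"
  [0..2]={S}  "acc"

Original NTs in T[0,2] deriving "acc": ["S"]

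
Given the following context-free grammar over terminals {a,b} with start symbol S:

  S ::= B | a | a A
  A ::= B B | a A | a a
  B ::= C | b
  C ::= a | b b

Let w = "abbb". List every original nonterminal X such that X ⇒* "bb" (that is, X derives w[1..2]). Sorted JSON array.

Convert to CNF:
  S -> T0 A | T1 T1 | a | b
  A -> B B | T0 A | T0 T0
  B -> T1 T1 | a | b
  C -> T1 T1 | a
  T0 -> a
  T1 -> b

Fill CYK table bottom-up — only the sub-triangle for w[1..2]:
  cell(1,1) b: {B,S,T1}  orig:{B,S}
  cell(2,2) b: {B,S,T1}  orig:{B,S}
  cell(1,2) bb: {A,B,C,S}

Original NTs in T[1,2] deriving "bb": ["A", "B", "C", "S"]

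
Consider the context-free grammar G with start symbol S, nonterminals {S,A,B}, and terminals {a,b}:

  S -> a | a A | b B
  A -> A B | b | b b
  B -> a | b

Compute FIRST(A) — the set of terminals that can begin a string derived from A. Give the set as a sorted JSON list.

FIRST iteration:
[1]
  A via A→b: +{b}
  B via B→a: +{a}
  B via B→b: +{b}
  S via S→a: +{a}
  S via S→b B: +{b}
  S: {a,b}  A: {b}  B: {a,b}
[2] — fixpoint
  S: {a,b}  A: {b}  B: {a,b}

FIRST(A) = ["b"]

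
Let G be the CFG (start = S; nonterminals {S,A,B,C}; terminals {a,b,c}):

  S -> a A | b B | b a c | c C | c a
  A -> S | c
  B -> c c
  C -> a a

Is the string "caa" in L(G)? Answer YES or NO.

CNF form of G:
  S -> T0 A | T1 B | T1 X4 | T2 C | T2 T0
  A -> T0 A | T1 B | T1 X3 | T2 C | T2 T0 | c
  B -> T2 T2
  C -> T0 T0
  T0 -> a
  T1 -> b
  T2 -> c
  X3 -> T0 T2
  X4 -> T0 T2

Fill CYK table bottom-up:
  [0..0]={A,T2}  "c"  orig:{A}
  [1..1]={T0}  "a"  orig:{}
  [2..2]={T0}  "a"  orig:{}
  [0..1]={A,S}  "ca"
  [1..2]={C}  "aa"
  [0..2]={A,S}  "caa"

S ∈ T[0,2] ⇒ YES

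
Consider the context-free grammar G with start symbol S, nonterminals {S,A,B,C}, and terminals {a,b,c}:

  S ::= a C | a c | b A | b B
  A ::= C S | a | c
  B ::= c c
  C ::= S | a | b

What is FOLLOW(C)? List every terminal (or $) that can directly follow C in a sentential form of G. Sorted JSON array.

FIRST iteration:
[1]
  A via A→a: +{a}
  A via A→c: +{c}
  B via B→c c: +{c}
  C via C→a: +{a}
  C via C→b: +{b}
  S via S→a C: +{a}
  S via S→b A: +{b}
  S: {a,b}  A: {a,c}  B: {c}  C: {a,b}
[2]
  A via A→C S: +{b}
  S: {a,b}  A: {a,b,c}  B: {c}  C: {a,b}
[3] (no change)
  S: {a,b}  A: {a,b,c}  B: {c}  C: {a,b}

FOLLOW sets:
seed FOLLOW(S) with $
iter 1:
  A→C S: FOLLOW(C) ⊇ FIRST(S) = {a,b}; new: +{a,b}
  C→S: FOLLOW(S) ⊇ FOLLOW(C) ⊇ {a,b}; new: +{a,b}
  S→a C: FOLLOW(C) ⊇ FOLLOW(S) ⊇ {$,a,b}; new: +{$}
  S→b A: FOLLOW(A) ⊇ FOLLOW(S) ⊇ {$,a,b}; new: +{$,a,b}
  S→b B: FOLLOW(B) ⊇ FOLLOW(S) ⊇ {$,a,b}; new: +{$,a,b}
  FOLLOW[S]={$,a,b}  FOLLOW[A]={$,a,b}  FOLLOW[B]={$,a,b}  FOLLOW[C]={$,a,b}
iter 2: — fixpoint
  FOLLOW[S]={$,a,b}  FOLLOW[A]={$,a,b}  FOLLOW[B]={$,a,b}  FOLLOW[C]={$,a,b}

FOLLOW(C) = ["$", "a", "b"]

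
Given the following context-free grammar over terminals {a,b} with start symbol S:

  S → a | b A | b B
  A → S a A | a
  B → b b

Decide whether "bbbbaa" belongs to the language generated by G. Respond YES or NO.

Convert to CNF:
  S -> T1 A | T1 B | a
  A -> S X2 | a
  B -> T1 T1
  T0 -> a
  T1 -> b
  X2 -> T0 A

CYK fill:
  T[0,0] 'b' = {T1}  orig:{}
  T[1,1] 'b' = {T1}  orig:{}
  T[2,2] 'b' = {T1}  orig:{}
  T[3,3] 'b' = {T1}  orig:{}
  T[4,4] 'a' = {A,S,T0}  orig:{A,S}
  T[5,5] 'a' = {A,S,T0}  orig:{A,S}
  T[0,1] 'bb' = {B}
  T[1,2] 'bb' = {B}
  T[2,3] 'bb' = {B}
  T[3,4] 'ba' = {S}
  T[4,5] 'aa' = {X2}  orig:{}
  T[0,2] 'bbb' = {S}
  T[1,3] 'bbb' = {S}
  T[2,4] 'bba' = ∅
  T[3,5] 'baa' = ∅
  T[0,3] 'bbbb' = ∅
  T[1,4] 'bbba' = ∅
  T[2,5] 'bbaa' = ∅
  T[0,4] 'bbbba' = ∅
  T[1,5] 'bbbaa' = {A}
  T[0,5] 'bbbbaa' = {S}

S ∈ T[0,5] ⇒ YES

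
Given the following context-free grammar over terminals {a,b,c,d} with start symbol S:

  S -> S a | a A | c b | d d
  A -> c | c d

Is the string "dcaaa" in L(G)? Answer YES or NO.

CNF form of G:
  S -> S T2 | T0 T3 | T1 T1 | T2 A
  A -> T0 T1 | c
  T0 -> c
  T1 -> d
  T2 -> a
  T3 -> b

Fill CYK table bottom-up:
  T[0,0] 'd' = {T1}  orig:{}
  T[1,1] 'c' = {A,T0}  orig:{A}
  T[2,2] 'a' = {T2}  orig:{}
  T[3,3] 'a' = {T2}  orig:{}
  T[4,4] 'a' = {T2}  orig:{}
  T[0,1] 'dc' = ∅
  T[1,2] 'ca' = ∅
  T[2,3] 'aa' = ∅
  T[3,4] 'aa' = ∅
  T[0,2] 'dca' = ∅
  T[1,3] 'caa' = ∅
  T[2,4] 'aaa' = ∅
  T[0,3] 'dcaa' = ∅
  T[1,4] 'caaa' = ∅
  T[0,4] 'dcaaa' = ∅

S ∉ T[0,4] ⇒ NO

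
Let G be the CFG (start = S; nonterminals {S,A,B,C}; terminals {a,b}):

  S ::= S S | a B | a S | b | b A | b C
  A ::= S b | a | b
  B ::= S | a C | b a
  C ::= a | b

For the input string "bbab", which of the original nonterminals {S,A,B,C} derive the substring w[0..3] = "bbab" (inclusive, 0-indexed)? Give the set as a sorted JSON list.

CNF form of G:
  S -> S S | T0 A | T0 C | T1 B | T1 S | b
  A -> S T0 | a | b
  B -> S S | T0 A | T0 C | T0 T1 | T1 B | T1 C | T1 S | b
  C -> a | b
  T0 -> b
  T1 -> a

Fill CYK table bottom-up, restricted to cells inside w[0..3]:
  [0..0]={A,B,C,S,T0}  "b"  orig:{A,B,C,S}
  [1..1]={A,B,C,S,T0}  "b"  orig:{A,B,C,S}
  [2..2]={A,C,T1}  "a"  orig:{A,C}
  [3..3]={A,B,C,S,T0}  "b"  orig:{A,B,C,S}
  [0..1]={A,B,S}  "bb"
  [1..2]={B,S}  "ba"
  [2..3]={B,S}  "ab"
  [0..2]={B,S}  "bba"
  [1..3]={A,B,S}  "bab"
  [0..3]={A,B,S}  "bbab"

Original NTs in T[0,3] deriving "bbab": ["A", "B", "S"]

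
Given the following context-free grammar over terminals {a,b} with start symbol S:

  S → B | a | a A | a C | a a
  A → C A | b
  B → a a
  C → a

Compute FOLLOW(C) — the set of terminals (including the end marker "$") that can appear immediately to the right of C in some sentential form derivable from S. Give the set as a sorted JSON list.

Compute FIRST by fixpoint:
pass 1:
  A via A→b: +{b}
  B via B→a a: +{a}
  C via C→a: +{a}
  S via S→B: +{a}
  FIRST[S]={a}  FIRST[A]={b}  FIRST[B]={a}  FIRST[C]={a}
pass 2:
  A via A→C A: +{a}
  FIRST[S]={a}  FIRST[A]={a,b}  FIRST[B]={a}  FIRST[C]={a}
pass 3: (no change)
  FIRST[S]={a}  FIRST[A]={a,b}  FIRST[B]={a}  FIRST[C]={a}

Compute FOLLOW by fixpoint:
seed FOLLOW(S) with $
pass 1:
  A→C A: FOLLOW(C) ⊇ FIRST(A) = {a,b}; new: +{a,b}
  S→B: FOLLOW(B) ⊇ FOLLOW(S) ⊇ {$}; new: +{$}
  S→a A: FOLLOW(A) ⊇ FOLLOW(S) ⊇ {$}; new: +{$}
  S→a C: FOLLOW(C) ⊇ FOLLOW(S) ⊇ {$}; new: +{$}
  FOLLOW[S]={$}  FOLLOW[A]={$}  FOLLOW[B]={$}  FOLLOW[C]={$,a,b}
pass 2: done
  FOLLOW[S]={$}  FOLLOW[A]={$}  FOLLOW[B]={$}  FOLLOW[C]={$,a,b}

FOLLOW(C) = ["$", "a", "b"]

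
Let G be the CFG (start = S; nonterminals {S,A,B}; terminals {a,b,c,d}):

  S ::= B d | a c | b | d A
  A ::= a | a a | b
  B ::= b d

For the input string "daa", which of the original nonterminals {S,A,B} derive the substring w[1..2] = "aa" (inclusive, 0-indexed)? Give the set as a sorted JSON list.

CNF form of G:
  S -> B T2 | T0 T3 | T2 A | b
  A -> T0 T0 | a | b
  B -> T1 T2
  T0 -> a
  T1 -> b
  T2 -> d
  T3 -> c

CYK fill, restricted to cells inside w[1..2]:
  T[1,1] 'a' = {A,T0}  orig:{A}
  T[2,2] 'a' = {A,T0}  orig:{A}
  T[1,2] 'aa' = {A}

Original NTs in T[1,2] deriving "aa": ["A"]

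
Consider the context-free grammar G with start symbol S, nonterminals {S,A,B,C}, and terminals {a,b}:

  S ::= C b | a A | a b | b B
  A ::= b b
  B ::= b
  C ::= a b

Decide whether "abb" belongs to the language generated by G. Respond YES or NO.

CNF form of G:
  S -> C T0 | T0 B | T1 A | T1 T0
  A -> T0 T0
  B -> b
  C -> T1 T0
  T0 -> b
  T1 -> a

CYK fill:
  T[0,0] 'a' = {T1}  orig:{}
  T[1,1] 'b' = {B,T0}  orig:{B}
  T[2,2] 'b' = {B,T0}  orig:{B}
  T[0,1] 'ab' = {C,S}
  T[1,2] 'bb' = {A,S}
  T[0,2] 'abb' = {S}

S ∈ T[0,2] ⇒ YES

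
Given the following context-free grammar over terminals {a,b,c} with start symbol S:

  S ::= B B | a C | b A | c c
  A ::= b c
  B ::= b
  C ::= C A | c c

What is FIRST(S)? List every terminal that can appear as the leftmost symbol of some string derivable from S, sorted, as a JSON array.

Compute FIRST by fixpoint:
round 1:
  A via A→b c: +{b}
  B via B→b: +{b}
  C via C→c c: +{c}
  S via S→B B: +{b}
  S via S→a C: +{a}
  S via S→c c: +{c}
  FIRST[S]={a,b,c}  FIRST[A]={b}  FIRST[B]={b}  FIRST[C]={c}
round 2: (stable)
  FIRST[S]={a,b,c}  FIRST[A]={b}  FIRST[B]={b}  FIRST[C]={c}

FIRST(S) = ["a", "b", "c"]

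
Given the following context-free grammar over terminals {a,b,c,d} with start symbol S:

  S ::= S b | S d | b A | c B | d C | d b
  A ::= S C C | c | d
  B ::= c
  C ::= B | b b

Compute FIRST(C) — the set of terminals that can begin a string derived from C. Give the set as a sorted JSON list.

FIRST iteration:
pass 1:
  A via A→c: +{c}
  A via A→d: +{d}
  B via B→c: +{c}
  C via C→B: +{c}
  C via C→b b: +{b}
  S via S→b A: +{b}
  S via S→c B: +{c}
  S via S→d C: +{d}
  S: {b,c,d}  A: {c,d}  B: {c}  C: {b,c}
pass 2:
  A via A→S C C: +{b}
  S: {b,c,d}  A: {b,c,d}  B: {c}  C: {b,c}
pass 3: (no change)
  S: {b,c,d}  A: {b,c,d}  B: {c}  C: {b,c}

FIRST(C) = ["b", "c"]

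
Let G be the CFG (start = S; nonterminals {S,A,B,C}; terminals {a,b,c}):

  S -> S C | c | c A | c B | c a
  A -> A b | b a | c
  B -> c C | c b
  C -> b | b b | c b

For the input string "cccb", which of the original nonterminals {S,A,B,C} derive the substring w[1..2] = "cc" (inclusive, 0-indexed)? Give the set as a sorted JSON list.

CNF form of G:
  S -> S C | T2 A | T2 B | T2 T1 | c
  A -> A T0 | T0 T1 | c
  B -> T2 C | T2 T0
  C -> T0 T0 | T2 T0 | b
  T0 -> b
  T1 -> a
  T2 -> c

CYK fill (cells [i..j] with 1 ≤ i ≤ j ≤ 2 only):
  T[1,1] 'c' = {A,S,T2}  orig:{A,S}
  T[2,2] 'c' = {A,S,T2}  orig:{A,S}
  T[1,2] 'cc' = {S}

Original NTs in T[1,2] deriving "cc": ["S"]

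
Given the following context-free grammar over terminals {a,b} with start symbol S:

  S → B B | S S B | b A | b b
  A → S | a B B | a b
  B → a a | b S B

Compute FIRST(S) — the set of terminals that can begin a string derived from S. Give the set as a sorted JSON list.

FIRST sets, iterate to fixpoint:
pass 1:
  A via A→a B B: +{a}
  B via B→a a: +{a}
  B via B→b S B: +{b}
  S via S→B B: +{a,b}
  FIRST(S)={a,b}  FIRST(A)={a}  FIRST(B)={a,b}
pass 2:
  A via A→S: +{b}
  FIRST(S)={a,b}  FIRST(A)={a,b}  FIRST(B)={a,b}
pass 3: (no change)
  FIRST(S)={a,b}  FIRST(A)={a,b}  FIRST(B)={a,b}

FIRST(S) = ["a", "b"]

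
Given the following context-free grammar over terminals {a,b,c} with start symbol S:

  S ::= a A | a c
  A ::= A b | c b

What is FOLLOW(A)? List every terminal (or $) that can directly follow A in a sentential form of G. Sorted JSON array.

Compute FIRST by fixpoint:
iter 1:
  A via A→c b: +{c}
  S via S→a A: +{a}
  FIRST[S]={a}  FIRST[A]={c}
iter 2: (no change)
  FIRST[S]={a}  FIRST[A]={c}

FOLLOW sets:
initialize: $ ∈ FOLLOW(S)
[1]
  A→A b: FOLLOW(A) ⊇ FIRST(b) = {b}; new: +{b}
  S→a A: FOLLOW(A) ⊇ FOLLOW(S) ⊇ {$}; new: +{$}
  FOLLOW(S)={$}  FOLLOW(A)={$,b}
[2] (no change)
  FOLLOW(S)={$}  FOLLOW(A)={$,b}

FOLLOW(A) = ["$", "b"]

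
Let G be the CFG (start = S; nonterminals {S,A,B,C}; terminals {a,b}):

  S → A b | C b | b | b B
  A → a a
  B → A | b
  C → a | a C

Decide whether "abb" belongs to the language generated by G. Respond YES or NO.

Convert to CNF:
  S -> A T1 | C T1 | T1 B | b
  A -> T0 T0
  B -> T0 T0 | b
  C -> T0 C | a
  T0 -> a
  T1 -> b

CYK table (by increasing span):
  cell(0,0) a: {C,T0}  orig:{C}
  cell(1,1) b: {B,S,T1}  orig:{B,S}
  cell(2,2) b: {B,S,T1}  orig:{B,S}
  cell(0,1) ab: {S}
  cell(1,2) bb: {S}
  cell(0,2) abb: ∅

S ∉ T[0,2] ⇒ NO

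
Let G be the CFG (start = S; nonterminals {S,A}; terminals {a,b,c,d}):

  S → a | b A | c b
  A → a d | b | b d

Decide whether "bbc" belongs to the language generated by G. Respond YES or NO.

CNF form of G:
  S -> T2 A | T3 T2 | a
  A -> T0 T1 | T2 T1 | b
  T0 -> a
  T1 -> d
  T2 -> b
  T3 -> c

Fill CYK table bottom-up:
  [0..0]={A,T2}  "b"  orig:{A}
  [1..1]={A,T2}  "b"  orig:{A}
  [2..2]={T3}  "c"  orig:{}
  [0..1]={S}  "bb"
  [1..2]=∅  "bc"
  [0..2]=∅  "bbc"

S ∉ T[0,2] ⇒ NO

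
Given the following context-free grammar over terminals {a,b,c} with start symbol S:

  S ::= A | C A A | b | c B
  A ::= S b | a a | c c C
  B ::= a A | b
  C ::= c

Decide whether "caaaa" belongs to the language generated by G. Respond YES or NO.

CNF form of G:
  S -> C X4 | S T0 | T1 T1 | T2 B | T2 X5 | b
  A -> S T0 | T1 T1 | T2 X3
  B -> T1 A | b
  C -> c
  T0 -> b
  T1 -> a
  T2 -> c
  X3 -> T2 C
  X4 -> A A
  X5 -> T2 C

CYK fill:
  T[0,0] 'c' = {C,T2}  orig:{C}
  T[1,1] 'a' = {T1}  orig:{}
  T[2,2] 'a' = {T1}  orig:{}
  T[3,3] 'a' = {T1}  orig:{}
  T[4,4] 'a' = {T1}  orig:{}
  T[0,1] 'ca' = ∅
  T[1,2] 'aa' = {A,S}
  T[2,3] 'aa' = {A,S}
  T[3,4] 'aa' = {A,S}
  T[0,2] 'caa' = ∅
  T[1,3] 'aaa' = {B}
  T[2,4] 'aaa' = {B}
  T[0,3] 'caaa' = {S}
  T[1,4] 'aaaa' = {X4}  orig:{}
  T[0,4] 'caaaa' = {S}

S ∈ T[0,4] ⇒ YES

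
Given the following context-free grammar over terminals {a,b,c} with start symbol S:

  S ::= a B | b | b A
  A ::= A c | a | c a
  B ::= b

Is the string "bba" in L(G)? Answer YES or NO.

CNF form of G:
  S -> T1 B | T2 A | b
  A -> A T0 | T0 T1 | a
  B -> b
  T0 -> c
  T1 -> a
  T2 -> b

Fill CYK table bottom-up:
  [0..0]={B,S,T2}  "b"  orig:{B,S}
  [1..1]={B,S,T2}  "b"  orig:{B,S}
  [2..2]={A,T1}  "a"  orig:{A}
  [0..1]=∅  "bb"
  [1..2]={S}  "ba"
  [0..2]=∅  "bba"

S ∉ T[0,2] ⇒ NO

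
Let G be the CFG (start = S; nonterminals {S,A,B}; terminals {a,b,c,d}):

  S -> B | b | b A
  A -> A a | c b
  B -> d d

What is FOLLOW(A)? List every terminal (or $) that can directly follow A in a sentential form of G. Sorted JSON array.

FIRST iteration:
[1]
  A via A→c b: +{c}
  B via B→d d: +{d}
  S via S→B: +{d}
  S via S→b: +{b}
  FIRST(S)={b,d}  FIRST(A)={c}  FIRST(B)={d}
[2] (no change)
  FIRST(S)={b,d}  FIRST(A)={c}  FIRST(B)={d}

FOLLOW sets:
FOLLOW(S) := {$}
iter 1:
  A→A a: FOLLOW(A) ⊇ FIRST(a) = {a}; new: +{a}
  S→B: FOLLOW(B) ⊇ FOLLOW(S) ⊇ {$}; new: +{$}
  S→b A: FOLLOW(A) ⊇ FOLLOW(S) ⊇ {$}; new: +{$}
  S: {$}  A: {$,a}  B: {$}
iter 2: (stable)
  S: {$}  A: {$,a}  B: {$}

FOLLOW(A) = ["$", "a"]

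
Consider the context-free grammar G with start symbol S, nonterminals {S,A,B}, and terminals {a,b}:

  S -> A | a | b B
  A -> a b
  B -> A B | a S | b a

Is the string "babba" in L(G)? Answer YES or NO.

Convert to CNF:
  S -> T0 T1 | T1 B | a
  A -> T0 T1
  B -> A B | T0 S | T1 T0
  T0 -> a
  T1 -> b

CYK table (by increasing span):
  T[0,0] 'b' = {T1}  orig:{}
  T[1,1] 'a' = {S,T0}  orig:{S}
  T[2,2] 'b' = {T1}  orig:{}
  T[3,3] 'b' = {T1}  orig:{}
  T[4,4] 'a' = {S,T0}  orig:{S}
  T[0,1] 'ba' = {B}
  T[1,2] 'ab' = {A,S}
  T[2,3] 'bb' = ∅
  T[3,4] 'ba' = {B}
  T[0,2] 'bab' = ∅
  T[1,3] 'abb' = ∅
  T[2,4] 'bba' = {S}
  T[0,3] 'babb' = ∅
  T[1,4] 'abba' = {B}
  T[0,4] 'babba' = {S}

S ∈ T[0,4] ⇒ YES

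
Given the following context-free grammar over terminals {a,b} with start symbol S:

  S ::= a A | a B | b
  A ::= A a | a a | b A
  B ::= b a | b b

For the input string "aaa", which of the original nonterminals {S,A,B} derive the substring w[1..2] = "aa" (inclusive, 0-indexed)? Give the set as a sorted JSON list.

Convert to CNF:
  S -> T0 A | T0 B | b
  A -> A T0 | T0 T0 | T1 A
  B -> T1 T0 | T1 T1
  T0 -> a
  T1 -> b

Fill CYK table bottom-up, restricted to cells inside w[1..2]:
  [1..1]={T0}  "a"  orig:{}
  [2..2]={T0}  "a"  orig:{}
  [1..2]={A}  "aa"

Original NTs in T[1,2] deriving "aa": ["A"]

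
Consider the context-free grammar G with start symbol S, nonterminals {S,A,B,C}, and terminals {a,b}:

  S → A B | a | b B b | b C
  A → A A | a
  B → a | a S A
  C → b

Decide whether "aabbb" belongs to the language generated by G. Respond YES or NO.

CNF form of G:
  S -> A B | T1 C | T1 X3 | a
  A -> A A | a
  B -> T0 X2 | a
  C -> b
  T0 -> a
  T1 -> b
  X2 -> S A
  X3 -> B T1

Fill CYK table bottom-up:
  cell(0,0) a: {A,B,S,T0}  orig:{A,B,S}
  cell(1,1) a: {A,B,S,T0}  orig:{A,B,S}
  cell(2,2) b: {C,T1}  orig:{C}
  cell(3,3) b: {C,T1}  orig:{C}
  cell(4,4) b: {C,T1}  orig:{C}
  cell(0,1) aa: {A,S,X2}  orig:{A,S}
  cell(1,2) ab: {X3}  orig:{}
  cell(2,3) bb: {S}
  cell(3,4) bb: {S}
  cell(0,2) aab: ∅
  cell(1,3) abb: ∅
  cell(2,4) bbb: ∅
  cell(0,3) aabb: ∅
  cell(1,4) abbb: ∅
  cell(0,4) aabbb: ∅

S ∉ T[0,4] ⇒ NO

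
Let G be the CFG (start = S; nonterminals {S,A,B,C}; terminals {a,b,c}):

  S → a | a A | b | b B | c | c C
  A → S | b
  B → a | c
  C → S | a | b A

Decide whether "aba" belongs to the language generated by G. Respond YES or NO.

CNF form of G:
  S -> T0 A | T1 B | T2 C | a | b | c
  A -> T0 A | T1 B | T2 C | a | b | c
  B -> a | c
  C -> T0 A | T1 A | T1 B | T2 C | a | b | c
  T0 -> a
  T1 -> b
  T2 -> c

CYK fill:
  T[0,0] 'a' = {A,B,C,S,T0}  orig:{A,B,C,S}
  T[1,1] 'b' = {A,C,S,T1}  orig:{A,C,S}
  T[2,2] 'a' = {A,B,C,S,T0}  orig:{A,B,C,S}
  T[0,1] 'ab' = {A,C,S}
  T[1,2] 'ba' = {A,C,S}
  T[0,2] 'aba' = {A,C,S}

S ∈ T[0,2] ⇒ YES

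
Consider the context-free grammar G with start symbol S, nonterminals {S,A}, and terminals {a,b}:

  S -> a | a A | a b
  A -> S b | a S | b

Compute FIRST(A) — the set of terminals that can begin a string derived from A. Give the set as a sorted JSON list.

FIRST iteration:
pass 1:
  A via A→a S: +{a}
  A via A→b: +{b}
  S via S→a: +{a}
  FIRST[S]={a}  FIRST[A]={a,b}
pass 2: (stable)
  FIRST[S]={a}  FIRST[A]={a,b}

FIRST(A) = ["a", "b"]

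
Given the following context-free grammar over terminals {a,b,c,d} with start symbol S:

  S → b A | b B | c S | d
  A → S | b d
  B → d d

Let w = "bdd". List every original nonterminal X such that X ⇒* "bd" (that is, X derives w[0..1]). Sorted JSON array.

CNF form of G:
  S -> T0 A | T0 B | T2 S | d
  A -> T0 A | T0 B | T0 T1 | T2 S | d
  B -> T1 T1
  T0 -> b
  T1 -> d
  T2 -> c

Fill CYK table bottom-up, restricted to cells inside w[0..1]:
  cell(0,0) b: {T0}  orig:{}
  cell(1,1) d: {A,S,T1}  orig:{A,S}
  cell(0,1) bd: {A,S}

Original NTs in T[0,1] deriving "bd": ["A", "S"]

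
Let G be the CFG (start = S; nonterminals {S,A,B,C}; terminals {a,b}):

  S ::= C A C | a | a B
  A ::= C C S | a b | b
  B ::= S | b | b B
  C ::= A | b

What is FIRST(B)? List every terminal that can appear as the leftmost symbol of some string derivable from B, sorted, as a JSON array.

FIRST iteration:
round 1:
  A via A→a b: +{a}
  A via A→b: +{b}
  B via B→b: +{b}
  C via C→A: +{a,b}
  S via S→C A C: +{a,b}
  FIRST[S]={a,b}  FIRST[A]={a,b}  FIRST[B]={b}  FIRST[C]={a,b}
round 2:
  B via B→S: +{a}
  FIRST[S]={a,b}  FIRST[A]={a,b}  FIRST[B]={a,b}  FIRST[C]={a,b}
round 3: — fixpoint
  FIRST[S]={a,b}  FIRST[A]={a,b}  FIRST[B]={a,b}  FIRST[C]={a,b}

FIRST(B) = ["a", "b"]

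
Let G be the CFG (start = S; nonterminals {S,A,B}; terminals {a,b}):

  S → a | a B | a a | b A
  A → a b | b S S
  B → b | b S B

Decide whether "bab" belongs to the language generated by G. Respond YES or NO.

CNF form of G:
  S -> T0 B | T0 T0 | T1 A | a
  A -> T0 T1 | T1 X2
  B -> T1 X3 | b
  T0 -> a
  T1 -> b
  X2 -> S S
  X3 -> S B

CYK table (by increasing span):
  [0..0]={B,T1}  "b"  orig:{B}
  [1..1]={S,T0}  "a"  orig:{S}
  [2..2]={B,T1}  "b"  orig:{B}
  [0..1]=∅  "ba"
  [1..2]={A,S,X3}  "ab"  orig:{A,S}
  [0..2]={B,S}  "bab"

S ∈ T[0,2] ⇒ YES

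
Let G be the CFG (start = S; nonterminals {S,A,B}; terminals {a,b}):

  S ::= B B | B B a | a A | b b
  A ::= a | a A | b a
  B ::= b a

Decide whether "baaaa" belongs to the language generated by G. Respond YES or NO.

CNF form of G:
  S -> B B | B X2 | T0 A | T1 T1
  A -> T0 A | T1 T0 | a
  B -> T1 T0
  T0 -> a
  T1 -> b
  X2 -> B T0

CYK table (by increasing span):
  cell(0,0) b: {T1}  orig:{}
  cell(1,1) a: {A,T0}  orig:{A}
  cell(2,2) a: {A,T0}  orig:{A}
  cell(3,3) a: {A,T0}  orig:{A}
  cell(4,4) a: {A,T0}  orig:{A}
  cell(0,1) ba: {A,B}
  cell(1,2) aa: {A,S}
  cell(2,3) aa: {A,S}
  cell(3,4) aa: {A,S}
  cell(0,2) baa: {X2}  orig:{}
  cell(1,3) aaa: {A,S}
  cell(2,4) aaa: {A,S}
  cell(0,3) baaa: ∅
  cell(1,4) aaaa: {A,S}
  cell(0,4) baaaa: ∅

S ∉ T[0,4] ⇒ NO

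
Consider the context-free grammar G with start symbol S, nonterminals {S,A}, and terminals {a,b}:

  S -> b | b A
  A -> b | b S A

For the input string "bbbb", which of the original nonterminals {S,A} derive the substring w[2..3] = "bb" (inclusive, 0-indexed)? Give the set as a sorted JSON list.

CNF form of G:
  S -> T0 A | b
  A -> T0 X1 | b
  T0 -> b
  X1 -> S A

CYK fill — only the sub-triangle for w[2..3]:
  [2..2]={A,S,T0}  "b"  orig:{A,S}
  [3..3]={A,S,T0}  "b"  orig:{A,S}
  [2..3]={S,X1}  "bb"  orig:{S}

Original NTs in T[2,3] deriving "bb": ["S"]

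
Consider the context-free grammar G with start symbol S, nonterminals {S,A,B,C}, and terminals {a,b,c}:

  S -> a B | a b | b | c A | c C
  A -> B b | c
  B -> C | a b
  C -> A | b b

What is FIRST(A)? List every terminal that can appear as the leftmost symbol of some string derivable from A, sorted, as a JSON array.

Compute FIRST by fixpoint:
pass 1:
  A via A→c: +{c}
  B via B→a b: +{a}
  C via C→A: +{c}
  C via C→b b: +{b}
  S via S→a B: +{a}
  S via S→b: +{b}
  S via S→c A: +{c}
  FIRST[S]={a,b,c}  FIRST[A]={c}  FIRST[B]={a}  FIRST[C]={b,c}
pass 2:
  A via A→B b: +{a}
  B via B→C: +{b,c}
  C via C→A: +{a}
  FIRST[S]={a,b,c}  FIRST[A]={a,c}  FIRST[B]={a,b,c}  FIRST[C]={a,b,c}
pass 3:
  A via A→B b: +{b}
  FIRST[S]={a,b,c}  FIRST[A]={a,b,c}  FIRST[B]={a,b,c}  FIRST[C]={a,b,c}
pass 4: done
  FIRST[S]={a,b,c}  FIRST[A]={a,b,c}  FIRST[B]={a,b,c}  FIRST[C]={a,b,c}

FIRST(A) = ["a", "b", "c"]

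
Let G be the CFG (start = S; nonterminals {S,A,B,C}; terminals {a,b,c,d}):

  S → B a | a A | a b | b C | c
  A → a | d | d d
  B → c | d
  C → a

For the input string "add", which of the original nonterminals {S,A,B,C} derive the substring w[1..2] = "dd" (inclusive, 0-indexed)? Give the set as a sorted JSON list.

CNF form of G:
  S -> B T1 | T1 A | T1 T2 | T2 C | c
  A -> T0 T0 | a | d
  B -> c | d
  C -> a
  T0 -> d
  T1 -> a
  T2 -> b

Fill CYK table bottom-up (cells [i..j] with 1 ≤ i ≤ j ≤ 2 only):
  [1..1]={A,B,T0}  "d"  orig:{A,B}
  [2..2]={A,B,T0}  "d"  orig:{A,B}
  [1..2]={A}  "dd"

Original NTs in T[1,2] deriving "dd": ["A"]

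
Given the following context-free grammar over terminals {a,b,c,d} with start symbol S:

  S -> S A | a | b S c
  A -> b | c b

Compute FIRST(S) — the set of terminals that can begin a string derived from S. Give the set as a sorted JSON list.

FIRST iteration:
pass 1:
  A via A→b: +{b}
  A via A→c b: +{c}
  S via S→a: +{a}
  S via S→b S c: +{b}
  FIRST[S]={a,b}  FIRST[A]={b,c}
pass 2: done
  FIRST[S]={a,b}  FIRST[A]={b,c}

FIRST(S) = ["a", "b"]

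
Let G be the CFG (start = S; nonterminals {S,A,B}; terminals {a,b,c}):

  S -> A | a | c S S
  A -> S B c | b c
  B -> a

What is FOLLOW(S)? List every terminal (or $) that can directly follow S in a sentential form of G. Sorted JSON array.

FIRST iteration:
pass 1:
  A via A→b c: +{b}
  B via B→a: +{a}
  S via S→A: +{b}
  S via S→a: +{a}
  S via S→c S S: +{c}
  S: {a,b,c}  A: {b}  B: {a}
pass 2:
  A via A→S B c: +{a,c}
  S: {a,b,c}  A: {a,b,c}  B: {a}
pass 3: (no change)
  S: {a,b,c}  A: {a,b,c}  B: {a}

FOLLOW sets:
FOLLOW(S) := {$}
[1]
  A→S B c: FOLLOW(S) ⊇ FIRST(B) = {a}; new: +{a}
  A→S B c: FOLLOW(B) ⊇ FIRST(c) = {c}; new: +{c}
  S→A: FOLLOW(A) ⊇ FOLLOW(S) ⊇ {$,a}; new: +{$,a}
  S→c S S: FOLLOW(S) ⊇ FIRST(S) = {a,b,c}; new: +{b,c}
  FOLLOW(S)={$,a,b,c}  FOLLOW(A)={$,a}  FOLLOW(B)={c}
[2]
  S→A: FOLLOW(A) ⊇ FOLLOW(S) ⊇ {$,a,b,c}; new: +{b,c}
  FOLLOW(S)={$,a,b,c}  FOLLOW(A)={$,a,b,c}  FOLLOW(B)={c}
[3] (no change)
  FOLLOW(S)={$,a,b,c}  FOLLOW(A)={$,a,b,c}  FOLLOW(B)={c}

FOLLOW(S) = ["$", "a", "b", "c"]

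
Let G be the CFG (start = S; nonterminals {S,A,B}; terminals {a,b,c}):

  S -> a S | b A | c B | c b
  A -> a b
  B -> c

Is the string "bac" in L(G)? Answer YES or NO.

Convert to CNF:
  S -> T0 S | T1 A | T2 B | T2 T1
  A -> T0 T1
  B -> c
  T0 -> a
  T1 -> b
  T2 -> c

CYK table (by increasing span):
  cell(0,0) b: {T1}  orig:{}
  cell(1,1) a: {T0}  orig:{}
  cell(2,2) c: {B,T2}  orig:{B}
  cell(0,1) ba: ∅
  cell(1,2) ac: ∅
  cell(0,2) bac: ∅

S ∉ T[0,2] ⇒ NO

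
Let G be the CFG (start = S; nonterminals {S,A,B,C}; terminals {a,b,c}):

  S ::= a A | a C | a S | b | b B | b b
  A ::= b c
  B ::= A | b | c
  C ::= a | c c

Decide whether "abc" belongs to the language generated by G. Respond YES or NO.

CNF form of G:
  S -> T0 B | T0 T0 | T2 A | T2 C | T2 S | b
  A -> T0 T1
  B -> T0 T1 | b | c
  C -> T1 T1 | a
  T0 -> b
  T1 -> c
  T2 -> a

Fill CYK table bottom-up:
  T[0,0] 'a' = {C,T2}  orig:{C}
  T[1,1] 'b' = {B,S,T0}  orig:{B,S}
  T[2,2] 'c' = {B,T1}  orig:{B}
  T[0,1] 'ab' = {S}
  T[1,2] 'bc' = {A,B,S}
  T[0,2] 'abc' = {S}

S ∈ T[0,2] ⇒ YES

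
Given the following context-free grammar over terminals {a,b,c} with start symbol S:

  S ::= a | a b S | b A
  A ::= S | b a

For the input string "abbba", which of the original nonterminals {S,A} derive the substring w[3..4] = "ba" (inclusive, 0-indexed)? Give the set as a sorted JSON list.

CNF form of G:
  S -> T0 X3 | T1 A | a
  A -> T0 X2 | T1 A | T1 T0 | a
  T0 -> a
  T1 -> b
  X2 -> T1 S
  X3 -> T1 S

CYK fill — only the sub-triangle for w[3..4]:
  [3..3]={T1}  "b"  orig:{}
  [4..4]={A,S,T0}  "a"  orig:{A,S}
  [3..4]={A,S,X2,X3}  "ba"  orig:{A,S}

Original NTs in T[3,4] deriving "ba": ["A", "S"]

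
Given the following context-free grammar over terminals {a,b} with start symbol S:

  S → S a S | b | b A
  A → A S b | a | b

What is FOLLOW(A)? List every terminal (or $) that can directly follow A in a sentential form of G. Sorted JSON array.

FIRST iteration:
[1]
  A via A→a: +{a}
  A via A→b: +{b}
  S via S→b: +{b}
  FIRST[S]={b}  FIRST[A]={a,b}
[2] (stable)
  FIRST[S]={b}  FIRST[A]={a,b}

FOLLOW iteration:
seed FOLLOW(S) with $
[1]
  A→A S b: FOLLOW(A) ⊇ FIRST(S) = {b}; new: +{b}
  A→A S b: FOLLOW(S) ⊇ FIRST(b) = {b}; new: +{b}
  S→S a S: FOLLOW(S) ⊇ FIRST(a) = {a}; new: +{a}
  S→b A: FOLLOW(A) ⊇ FOLLOW(S) ⊇ {$,a,b}; new: +{$,a}
  FOLLOW[S]={$,a,b}  FOLLOW[A]={$,a,b}
[2] done
  FOLLOW[S]={$,a,b}  FOLLOW[A]={$,a,b}

FOLLOW(A) = ["$", "a", "b"]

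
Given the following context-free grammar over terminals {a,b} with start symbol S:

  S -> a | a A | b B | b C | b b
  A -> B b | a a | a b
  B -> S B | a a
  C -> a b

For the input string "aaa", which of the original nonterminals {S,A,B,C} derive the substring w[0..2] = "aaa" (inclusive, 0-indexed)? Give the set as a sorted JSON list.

CNF form of G:
  S -> T0 B | T0 C | T0 T0 | T1 A | a
  A -> B T0 | T1 T0 | T1 T1
  B -> S B | T1 T1
  C -> T1 T0
  T0 -> b
  T1 -> a

Fill CYK table bottom-up (cells [i..j] with 0 ≤ i ≤ j ≤ 2 only):
  [0..0]={S,T1}  "a"  orig:{S}
  [1..1]={S,T1}  "a"  orig:{S}
  [2..2]={S,T1}  "a"  orig:{S}
  [0..1]={A,B}  "aa"
  [1..2]={A,B}  "aa"
  [0..2]={B,S}  "aaa"

Original NTs in T[0,2] deriving "aaa": ["B", "S"]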